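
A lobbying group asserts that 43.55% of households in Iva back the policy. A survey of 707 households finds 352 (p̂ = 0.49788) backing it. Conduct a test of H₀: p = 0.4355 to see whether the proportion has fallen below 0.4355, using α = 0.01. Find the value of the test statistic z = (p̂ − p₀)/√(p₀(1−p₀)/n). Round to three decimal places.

p̂ = 352/707 = 0.49788.
SE = √(p₀(1−p₀)/n) = √(0.24584/707) = 0.01865.
z = (0.49788 − 0.4355)/0.01865 = 0.06238/0.01865 = 3.345.
p-value = P(Z < 3.345) ≈ 0.9996, so at α = 0.01 we fail to reject H₀.

z = 3.345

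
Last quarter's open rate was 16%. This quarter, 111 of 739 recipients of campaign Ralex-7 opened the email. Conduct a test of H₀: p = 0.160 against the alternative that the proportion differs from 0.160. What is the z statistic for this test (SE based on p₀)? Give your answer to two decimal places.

p̂ = 111/739 ≈ 0.1502.
SE = √(p₀(1−p₀)/n) = √(0.1344/739) = 0.0135.
z = (0.1502 − 0.16)/0.0135 = -0.0098/0.0135 = -0.73.

z = -0.73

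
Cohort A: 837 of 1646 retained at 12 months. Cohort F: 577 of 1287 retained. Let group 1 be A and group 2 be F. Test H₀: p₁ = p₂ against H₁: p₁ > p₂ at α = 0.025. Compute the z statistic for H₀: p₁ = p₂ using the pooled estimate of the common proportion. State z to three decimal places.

z = 3.237

p̂₁ = 837/1646 ≈ 0.50851, p̂₂ = 577/1287 ≈ 0.44833.
Pooled p̂ = (837+577)/(1646+1287) = 1414/2933 = 0.48210.
SE = √(0.24968 × 0.00138453) = 0.01859.
z = (0.50851 − 0.44833)/0.01859 = 0.06018/0.01859 = 3.237.
p-value = P(Z > 3.237) ≈ 0.0006, so at α = 0.025 we reject H₀.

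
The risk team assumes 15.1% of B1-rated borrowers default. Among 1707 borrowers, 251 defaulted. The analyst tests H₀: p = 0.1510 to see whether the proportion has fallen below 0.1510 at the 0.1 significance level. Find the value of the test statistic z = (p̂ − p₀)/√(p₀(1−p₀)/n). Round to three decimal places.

p̂ = 251/1707 = 0.14704.
Standard error under H₀: √(0.151×0.849/1707) = 0.00867.
z = (0.14704 − 0.151)/0.00867 = -0.00396/0.00867 = -0.457.
p-value = P(Z < -0.457) ≈ 0.3239, so at α = 0.1 we fail to reject H₀.

z = -0.457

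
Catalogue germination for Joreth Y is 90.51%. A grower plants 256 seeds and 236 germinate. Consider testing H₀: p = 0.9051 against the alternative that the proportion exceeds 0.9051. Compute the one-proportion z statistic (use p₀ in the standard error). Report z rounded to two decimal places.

z = 0.92

p̂ = 236/256 ≈ 0.9219.
SE = √(p₀(1−p₀)/n) = √(0.085894/256) = 0.0183.
z = (0.9219 − 0.9051)/0.0183 = 0.0168/0.0183 = 0.92.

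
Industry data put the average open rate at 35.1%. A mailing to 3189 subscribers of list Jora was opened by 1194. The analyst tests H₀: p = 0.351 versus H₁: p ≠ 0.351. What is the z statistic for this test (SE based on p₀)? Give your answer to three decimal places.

p̂ = 1194/3189 = 0.37441.
Under H₀, SE = √(0.351·0.649/3189) = √(7.14327e-05) = 0.00845.
z = (0.37441 − 0.351)/0.00845 = 0.02341/0.00845 = 2.770.

z = 2.770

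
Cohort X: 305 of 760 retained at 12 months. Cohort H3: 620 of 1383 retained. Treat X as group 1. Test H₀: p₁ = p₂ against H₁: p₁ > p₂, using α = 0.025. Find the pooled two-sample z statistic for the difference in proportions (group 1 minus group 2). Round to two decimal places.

z = -2.10

p̂₁ = 305/760 = 0.4013, p̂₂ = 620/1383 = 0.4483.
Pooled p̂ = (305+620)/(760+1383) = 925/2143 = 0.4316.
SE = √(0.245327 × 0.00203886) = 0.0224.
z = (0.4013 − 0.4483)/0.0224 = -0.0470/0.0224 = -2.10.
p-value = P(Z > -2.101) ≈ 0.9822, so at α = 0.025 we fail to reject H₀.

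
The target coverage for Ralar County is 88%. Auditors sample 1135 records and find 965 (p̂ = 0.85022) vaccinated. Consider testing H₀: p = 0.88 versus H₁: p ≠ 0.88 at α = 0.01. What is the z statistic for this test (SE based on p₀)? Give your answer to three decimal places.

z = -3.087

p̂ = 965/1135 = 0.850220.
SE = √(p₀(1−p₀)/n) = √(0.1056/1135) = 0.009646.
z = (0.850220 − 0.88)/0.009646 = -0.029780/0.009646 = -3.087.
p-value = 2·P(Z > 3.087) ≈ 0.0020; since p < α = 0.01, reject H₀.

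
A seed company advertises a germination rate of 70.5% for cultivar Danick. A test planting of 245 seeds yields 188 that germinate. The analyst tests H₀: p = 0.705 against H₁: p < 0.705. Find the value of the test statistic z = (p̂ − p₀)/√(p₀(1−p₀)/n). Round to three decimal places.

p̂ = 188/245 = 0.76735.
Standard error under H₀: √(0.705×0.295/245) = 0.02914.
z = (0.76735 − 0.705)/0.02914 = 0.06235/0.02914 = 2.140.
p-value = P(Z < 2.140) ≈ 0.9838.

z = 2.140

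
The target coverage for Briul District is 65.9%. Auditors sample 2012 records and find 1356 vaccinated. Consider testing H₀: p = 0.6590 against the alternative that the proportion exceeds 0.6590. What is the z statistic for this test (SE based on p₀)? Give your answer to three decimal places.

z = 1.415

p̂ = 1356/2012 = 0.67396.
Standard error under H₀: √(0.659×0.341/2012) = 0.01057.
z = (0.67396 − 0.659)/0.01057 = 0.01496/0.01057 = 1.415.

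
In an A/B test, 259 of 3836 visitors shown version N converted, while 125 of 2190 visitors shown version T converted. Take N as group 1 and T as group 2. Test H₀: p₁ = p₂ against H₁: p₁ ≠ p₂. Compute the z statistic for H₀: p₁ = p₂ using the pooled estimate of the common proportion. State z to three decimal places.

z = 1.596

p̂₁ = 259/3836 = 0.06752, p̂₂ = 125/2190 = 0.05708.
Pooled p̂ = (259+125)/(3836+2190) = 384/6026 = 0.06372.
SE = √(0.0596631 × 0.000717309) = 0.00654.
z = (0.06752 − 0.05708)/0.00654 = 0.01044/0.00654 = 1.596.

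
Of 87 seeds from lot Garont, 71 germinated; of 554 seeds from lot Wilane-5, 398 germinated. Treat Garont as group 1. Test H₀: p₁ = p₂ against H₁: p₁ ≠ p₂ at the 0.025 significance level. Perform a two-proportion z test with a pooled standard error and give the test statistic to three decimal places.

p̂₁ = 71/87 = 0.81609, p̂₂ = 398/554 = 0.71841.
Pooled p̂ = (71+398)/(87+554) = 469/641 = 0.73167.
SE = √(p̂(1−p̂)(1/n₁+1/n₂)) = √(0.73167·0.26833·0.0132993) = √(0.00261104) = 0.05110.
z = (0.81609 − 0.71841)/0.05110 = 0.09768/0.05110 = 1.912.
p-value = 2·P(Z > 1.912) ≈ 0.0559. With α = 0.025, fail to reject H₀.

z = 1.912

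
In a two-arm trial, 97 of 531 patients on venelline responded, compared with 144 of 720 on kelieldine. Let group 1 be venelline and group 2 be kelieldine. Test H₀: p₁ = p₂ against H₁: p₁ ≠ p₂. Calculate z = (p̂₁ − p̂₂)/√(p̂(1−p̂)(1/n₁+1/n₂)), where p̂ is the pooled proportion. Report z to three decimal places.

p̂₁ = 97/531 = 0.18267, p̂₂ = 144/720 = 0.20000.
Pooled p̂ = (97+144)/(531+720) = 241/1251 = 0.19265.
SE = √(0.155533 × 0.00327213) = 0.02256.
z = (0.18267 − 0.20000)/0.02256 = -0.01733/0.02256 = -0.768.
Two-sided p-value ≈ 2·Φ(−0.768) = 0.4425.

z = -0.768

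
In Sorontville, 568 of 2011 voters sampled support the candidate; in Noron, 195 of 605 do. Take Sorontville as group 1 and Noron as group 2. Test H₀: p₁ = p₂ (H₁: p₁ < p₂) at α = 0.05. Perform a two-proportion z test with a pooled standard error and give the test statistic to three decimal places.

p̂₁ = 568/2011 = 0.282447, p̂₂ = 195/605 = 0.322314.
Pooled p̂ = (568+195)/(2011+605) = 763/2616 = 0.291667.
SE = √(p̂(1−p̂)(1/n₁+1/n₂)) = √(0.291667·0.708333·0.00215016) = √(0.000444217) = 0.021076.
z = (0.282447 − 0.322314)/0.021076 = -0.039867/0.021076 = -1.892.
p-value = P(Z < -1.892) ≈ 0.0293; since p < α = 0.05, reject H₀.

z = -1.892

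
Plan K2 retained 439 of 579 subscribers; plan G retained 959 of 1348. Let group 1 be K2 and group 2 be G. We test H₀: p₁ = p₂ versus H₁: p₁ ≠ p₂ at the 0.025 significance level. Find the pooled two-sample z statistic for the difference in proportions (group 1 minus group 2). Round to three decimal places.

p̂₁ = 439/579 = 0.75820, p̂₂ = 959/1348 = 0.71142.
Pooled p̂ = (439+959)/(579+1348) = 1398/1927 = 0.72548.
SE = √(0.199159 × 0.00246896) = 0.02217.
z = (0.75820 − 0.71142)/0.02217 = 0.04678/0.02217 = 2.110.
Two-sided p-value ≈ 2·Φ(−2.110) = 0.0349; since p > α = 0.025, fail to reject H₀.

z = 2.110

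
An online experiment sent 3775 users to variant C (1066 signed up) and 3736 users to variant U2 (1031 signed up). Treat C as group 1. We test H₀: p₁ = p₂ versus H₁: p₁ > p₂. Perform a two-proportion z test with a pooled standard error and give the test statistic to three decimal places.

p̂₁ = 1066/3775 = 0.28238, p̂₂ = 1031/3736 = 0.27596.
Pooled p̂ = (1066+1031)/(3775+3736) = 2097/7511 = 0.27919.
SE = √(0.201243 × 0.000532567) = 0.01035.
z = (0.28238 − 0.27596)/0.01035 = 0.00642/0.01035 = 0.620.
p-value = P(Z > 0.620) ≈ 0.2676.

z = 0.620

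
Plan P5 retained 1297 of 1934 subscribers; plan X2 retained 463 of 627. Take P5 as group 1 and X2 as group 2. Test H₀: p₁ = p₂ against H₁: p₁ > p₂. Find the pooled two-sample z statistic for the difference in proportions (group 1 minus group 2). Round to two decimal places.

z = -3.18

p̂₁ = 1297/1934 = 0.6706, p̂₂ = 463/627 = 0.7384.
Pooled p̂ = (1297+463)/(1934+627) = 1760/2561 = 0.6872.
SE = √(0.214944 × 0.00211196) = 0.0213.
z = (0.6706 − 0.7384)/0.0213 = -0.0678/0.0213 = -3.18.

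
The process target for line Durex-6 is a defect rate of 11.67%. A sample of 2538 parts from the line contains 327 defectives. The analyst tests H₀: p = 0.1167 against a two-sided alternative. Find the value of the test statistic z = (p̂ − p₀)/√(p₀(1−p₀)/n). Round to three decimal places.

p̂ = 327/2538 = 0.128842.
Under H₀, SE = √(0.1167·0.8833/2538) = √(4.06151e-05) = 0.006373.
z = (0.128842 − 0.1167)/0.006373 = 0.012142/0.006373 = 1.905.

z = 1.905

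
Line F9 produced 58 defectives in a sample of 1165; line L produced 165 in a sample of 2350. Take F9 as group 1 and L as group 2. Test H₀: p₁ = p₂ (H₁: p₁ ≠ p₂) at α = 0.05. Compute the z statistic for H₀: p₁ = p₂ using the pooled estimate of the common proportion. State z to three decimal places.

p̂₁ = 58/1165 ≈ 0.04979, p̂₂ = 165/2350 ≈ 0.07021.
Pooled p̂ = (58+165)/(1165+2350) = 223/3515 = 0.06344.
SE = √(p̂(1−p̂)(1/n₁+1/n₂)) = √(0.06344·0.93656·0.0012839) = √(7.62861e-05) = 0.00873.
z = (0.04979 − 0.07021)/0.00873 = -0.02042/0.00873 = -2.339.
p-value = 2·P(Z > 2.339) ≈ 0.0193. With α = 0.05, reject H₀.

z = -2.339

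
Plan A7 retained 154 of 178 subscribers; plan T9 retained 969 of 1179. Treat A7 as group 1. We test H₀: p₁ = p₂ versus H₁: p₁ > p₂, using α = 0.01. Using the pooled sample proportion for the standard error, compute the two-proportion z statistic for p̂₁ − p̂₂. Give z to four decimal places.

z = 1.4250

p̂₁ = 154/178 ≈ 0.865169, p̂₂ = 969/1179 ≈ 0.821883.
Pooled p̂ = (154+969)/(178+1179) = 1123/1357 = 0.827561.
SE = √(p̂(1−p̂)(1/n₁+1/n₂)) = √(0.827561·0.172439·0.00646615) = √(0.000922746) = 0.030377.
z = (0.865169 − 0.821883)/0.030377 = 0.043286/0.030377 = 1.4250.
p-value = P(Z > 1.425) ≈ 0.0771. With α = 0.01, fail to reject H₀.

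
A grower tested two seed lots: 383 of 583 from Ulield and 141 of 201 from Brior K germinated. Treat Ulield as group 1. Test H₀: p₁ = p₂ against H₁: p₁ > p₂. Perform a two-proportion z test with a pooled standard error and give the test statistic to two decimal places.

z = -1.16

p̂₁ = 383/583 ≈ 0.6569, p̂₂ = 141/201 ≈ 0.7015.
Pooled p̂ = (383+141)/(583+201) = 524/784 = 0.6684.
SE = √(p̂(1−p̂)(1/n₁+1/n₂)) = √(0.6684·0.3316·0.00669039) = √(0.00148294) = 0.0385.
z = (0.6569 − 0.7015)/0.0385 = -0.0446/0.0385 = -1.16.
p-value = P(Z > -1.157) ≈ 0.8763.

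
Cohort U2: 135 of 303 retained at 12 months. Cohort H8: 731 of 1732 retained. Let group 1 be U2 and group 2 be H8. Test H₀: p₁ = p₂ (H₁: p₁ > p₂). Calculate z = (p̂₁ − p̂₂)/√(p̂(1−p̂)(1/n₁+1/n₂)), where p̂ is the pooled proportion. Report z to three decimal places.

p̂₁ = 135/303 = 0.44554, p̂₂ = 731/1732 = 0.42206.
Pooled p̂ = (135+731)/(303+1732) = 866/2035 = 0.42555.
SE = √(p̂(1−p̂)(1/n₁+1/n₂)) = √(0.42555·0.57445·0.0038777) = √(0.000947933) = 0.03079.
z = (0.44554 − 0.42206)/0.03079 = 0.02348/0.03079 = 0.763.
p-value = P(Z > 0.763) ≈ 0.2228.

z = 0.763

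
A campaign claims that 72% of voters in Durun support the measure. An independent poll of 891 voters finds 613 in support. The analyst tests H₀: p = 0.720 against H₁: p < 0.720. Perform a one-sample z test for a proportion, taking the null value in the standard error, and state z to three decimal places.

p̂ = 613/891 = 0.68799.
Under H₀, SE = √(0.72·0.28/891) = √(0.000226263) = 0.01504.
z = (0.68799 − 0.72)/0.01504 = -0.03201/0.01504 = -2.128.

z = -2.128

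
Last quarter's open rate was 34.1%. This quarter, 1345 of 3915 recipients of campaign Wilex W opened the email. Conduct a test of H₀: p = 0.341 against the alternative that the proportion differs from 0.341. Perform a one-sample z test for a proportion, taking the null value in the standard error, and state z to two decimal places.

p̂ = 1345/3915 = 0.3436.
Standard error under H₀: √(0.341×0.659/3915) = 0.0076.
z = (0.3436 − 0.341)/0.0076 = 0.0026/0.0076 = 0.34.

z = 0.34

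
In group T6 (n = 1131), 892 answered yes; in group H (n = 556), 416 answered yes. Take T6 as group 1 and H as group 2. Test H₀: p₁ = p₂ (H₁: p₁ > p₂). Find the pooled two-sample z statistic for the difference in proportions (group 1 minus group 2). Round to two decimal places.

z = 1.87

p̂₁ = 892/1131 ≈ 0.78868, p̂₂ = 416/556 ≈ 0.74820.
Pooled p̂ = (892+416)/(1131+556) = 1308/1687 = 0.77534.
SE = √(p̂(1−p̂)(1/n₁+1/n₂)) = √(0.77534·0.22466·0.00268273) = √(0.000467299) = 0.02162.
z = (0.78868 − 0.74820)/0.02162 = 0.04048/0.02162 = 1.87.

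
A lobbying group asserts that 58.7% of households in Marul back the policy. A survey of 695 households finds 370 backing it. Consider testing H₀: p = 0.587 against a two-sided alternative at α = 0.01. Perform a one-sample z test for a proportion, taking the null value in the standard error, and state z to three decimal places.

z = -2.925

p̂ = 370/695 = 0.53237.
SE = √(p₀(1−p₀)/n) = √(0.24243/695) = 0.01868.
z = (0.53237 − 0.587)/0.01868 = -0.05463/0.01868 = -2.925.
p-value = 2·P(Z > 2.925) ≈ 0.0034, so at α = 0.01 we reject H₀.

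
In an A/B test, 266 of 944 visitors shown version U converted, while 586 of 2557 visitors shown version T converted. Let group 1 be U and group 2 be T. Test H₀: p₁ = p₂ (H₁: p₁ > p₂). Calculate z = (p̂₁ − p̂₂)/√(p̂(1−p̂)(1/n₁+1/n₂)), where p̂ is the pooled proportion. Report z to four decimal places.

p̂₁ = 266/944 ≈ 0.2817797, p̂₂ = 586/2557 ≈ 0.2291748.
Pooled p̂ = (266+586)/(944+2557) = 852/3501 = 0.2433590.
SE = √(p̂(1−p̂)(1/n₁+1/n₂)) = √(0.2433590·0.7566410·0.00145041) = √(0.000267071) = 0.0163423.
z = (0.2817797 − 0.2291748)/0.0163423 = 0.0526049/0.0163423 = 3.2189.
p-value = P(Z > 3.219) ≈ 0.0006.

z = 3.2189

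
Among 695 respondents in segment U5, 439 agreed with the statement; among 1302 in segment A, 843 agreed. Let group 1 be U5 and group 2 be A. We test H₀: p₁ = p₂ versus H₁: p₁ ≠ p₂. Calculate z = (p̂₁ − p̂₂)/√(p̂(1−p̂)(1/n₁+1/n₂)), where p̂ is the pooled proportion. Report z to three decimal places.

z = -0.702

p̂₁ = 439/695 = 0.63165, p̂₂ = 843/1302 = 0.64747.
Pooled p̂ = (439+843)/(695+1302) = 1282/1997 = 0.64196.
SE = √(p̂(1−p̂)(1/n₁+1/n₂)) = √(0.64196·0.35804·0.0022069) = √(0.000507248) = 0.02252.
z = (0.63165 − 0.64747)/0.02252 = -0.01582/0.02252 = -0.702.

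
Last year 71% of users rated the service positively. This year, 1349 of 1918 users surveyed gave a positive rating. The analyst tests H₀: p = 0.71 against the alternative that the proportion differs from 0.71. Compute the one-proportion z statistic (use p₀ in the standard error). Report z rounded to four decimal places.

z = -0.6431

p̂ = 1349/1918 ≈ 0.703337.
Under H₀, SE = √(0.71·0.29/1918) = √(0.000107351) = 0.010361.
z = (0.703337 − 0.71)/0.010361 = -0.006663/0.010361 = -0.6431.
p-value = 2·P(Z > 0.643) ≈ 0.5202.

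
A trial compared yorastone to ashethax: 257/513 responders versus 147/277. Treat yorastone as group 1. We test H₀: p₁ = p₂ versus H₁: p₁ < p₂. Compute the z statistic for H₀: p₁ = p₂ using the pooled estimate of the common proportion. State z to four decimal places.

p̂₁ = 257/513 = 0.500975, p̂₂ = 147/277 = 0.530686.
Pooled p̂ = (257+147)/(513+277) = 404/790 = 0.511392.
SE = √(p̂(1−p̂)(1/n₁+1/n₂)) = √(0.511392·0.488608·0.00555943) = √(0.00138913) = 0.037271.
z = (0.500975 − 0.530686)/0.037271 = -0.029711/0.037271 = -0.7972.

z = -0.7972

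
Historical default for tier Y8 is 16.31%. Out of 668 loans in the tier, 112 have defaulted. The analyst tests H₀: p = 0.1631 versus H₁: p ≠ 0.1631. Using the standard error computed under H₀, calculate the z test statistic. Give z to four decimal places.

z = 0.3193

p̂ = 112/668 ≈ 0.167665.
Under H₀, SE = √(0.1631·0.8369/668) = √(0.000204339) = 0.014295.
z = (0.167665 − 0.1631)/0.014295 = 0.004565/0.014295 = 0.3193.
p-value = 2·P(Z > 0.319) ≈ 0.7495.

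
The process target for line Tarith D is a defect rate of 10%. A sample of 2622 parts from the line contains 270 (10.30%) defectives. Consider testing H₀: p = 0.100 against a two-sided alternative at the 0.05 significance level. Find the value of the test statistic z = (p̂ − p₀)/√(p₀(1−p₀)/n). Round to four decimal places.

z = 0.5078

p̂ = 270/2622 = 0.102975.
SE = √(p₀(1−p₀)/n) = √(0.09/2622) = 0.005859.
z = (0.102975 − 0.1)/0.005859 = 0.002975/0.005859 = 0.5078.
p-value = 2·P(Z > 0.508) ≈ 0.6116. With α = 0.05, fail to reject H₀.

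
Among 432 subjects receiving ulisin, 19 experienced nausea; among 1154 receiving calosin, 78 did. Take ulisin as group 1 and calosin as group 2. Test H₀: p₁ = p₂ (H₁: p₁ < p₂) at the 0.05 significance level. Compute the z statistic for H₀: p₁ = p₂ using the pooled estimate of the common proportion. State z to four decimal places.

z = -1.7468

p̂₁ = 19/432 ≈ 0.043981, p̂₂ = 78/1154 ≈ 0.067591.
Pooled p̂ = (19+78)/(432+1154) = 97/1586 = 0.061160.
SE = √(0.0574196 × 0.00318137) = 0.013516.
z = (0.043981 − 0.067591)/0.013516 = -0.023610/0.013516 = -1.7468.
p-value = P(Z < -1.747) ≈ 0.0403; since p < α = 0.05, reject H₀.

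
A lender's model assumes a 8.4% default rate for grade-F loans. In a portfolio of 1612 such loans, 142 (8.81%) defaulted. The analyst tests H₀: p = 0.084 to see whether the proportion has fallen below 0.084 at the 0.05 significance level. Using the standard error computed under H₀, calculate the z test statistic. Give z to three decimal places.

p̂ = 142/1612 ≈ 0.08809.
SE = √(p₀(1−p₀)/n) = √(0.076944/1612) = 0.00691.
z = (0.08809 − 0.084)/0.00691 = 0.00409/0.00691 = 0.592.
p-value = P(Z < 0.592) ≈ 0.7230; since p > α = 0.05, fail to reject H₀.

z = 0.592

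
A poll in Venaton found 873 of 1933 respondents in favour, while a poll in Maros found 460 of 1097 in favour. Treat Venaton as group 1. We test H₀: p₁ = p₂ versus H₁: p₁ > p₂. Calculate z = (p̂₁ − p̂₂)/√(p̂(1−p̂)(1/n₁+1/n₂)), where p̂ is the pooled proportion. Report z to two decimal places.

z = 1.72

p̂₁ = 873/1933 = 0.4516, p̂₂ = 460/1097 = 0.4193.
Pooled p̂ = (873+460)/(1933+1097) = 1333/3030 = 0.4399.
SE = √(0.246392 × 0.00142891) = 0.0188.
z = (0.4516 − 0.4193)/0.0188 = 0.0323/0.0188 = 1.72.
p-value = P(Z > 1.722) ≈ 0.0426.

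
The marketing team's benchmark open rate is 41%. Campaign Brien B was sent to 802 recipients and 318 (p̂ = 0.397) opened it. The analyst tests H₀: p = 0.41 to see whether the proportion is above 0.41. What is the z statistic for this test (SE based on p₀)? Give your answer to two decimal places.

p̂ = 318/802 = 0.3965.
SE = √(p₀(1−p₀)/n) = √(0.2419/802) = 0.0174.
z = (0.3965 − 0.41)/0.0174 = -0.0135/0.0174 = -0.78.

z = -0.78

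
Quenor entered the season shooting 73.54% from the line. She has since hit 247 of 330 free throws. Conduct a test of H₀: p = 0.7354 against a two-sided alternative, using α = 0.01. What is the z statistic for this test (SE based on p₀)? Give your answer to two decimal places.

p̂ = 247/330 ≈ 0.7485.
Standard error under H₀: √(0.7354×0.2646/330) = 0.0243.
z = (0.7485 − 0.7354)/0.0243 = 0.0131/0.0243 = 0.54.
Two-sided p-value ≈ 2·Φ(−0.539) = 0.5900, so at α = 0.01 we fail to reject H₀.

z = 0.54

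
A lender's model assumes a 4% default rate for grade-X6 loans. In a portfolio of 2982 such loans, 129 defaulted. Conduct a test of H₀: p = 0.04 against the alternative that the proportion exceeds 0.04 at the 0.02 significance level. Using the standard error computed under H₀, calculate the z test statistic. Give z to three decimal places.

p̂ = 129/2982 ≈ 0.04326.
Standard error under H₀: √(0.04×0.96/2982) = 0.00359.
z = (0.04326 − 0.04)/0.00359 = 0.00326/0.00359 = 0.908.
p-value = P(Z > 0.908) ≈ 0.1819. With α = 0.02, fail to reject H₀.

z = 0.908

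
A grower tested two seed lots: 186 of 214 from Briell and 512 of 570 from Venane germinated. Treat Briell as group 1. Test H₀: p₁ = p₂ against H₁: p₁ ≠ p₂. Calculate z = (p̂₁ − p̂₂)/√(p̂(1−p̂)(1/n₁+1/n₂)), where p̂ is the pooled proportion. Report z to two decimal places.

z = -1.16

p̂₁ = 186/214 ≈ 0.8692, p̂₂ = 512/570 ≈ 0.8982.
Pooled p̂ = (186+512)/(214+570) = 698/784 = 0.8903.
SE = √(p̂(1−p̂)(1/n₁+1/n₂)) = √(0.8903·0.1097·0.00642728) = √(0.000627696) = 0.0251.
z = (0.8692 − 0.8982)/0.0251 = -0.0290/0.0251 = -1.16.
p-value = 2·P(Z > 1.161) ≈ 0.2457.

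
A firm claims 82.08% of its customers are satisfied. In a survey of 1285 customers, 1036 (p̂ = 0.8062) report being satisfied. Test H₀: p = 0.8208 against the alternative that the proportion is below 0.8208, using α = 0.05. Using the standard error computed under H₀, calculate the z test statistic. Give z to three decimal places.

z = -1.362

p̂ = 1036/1285 ≈ 0.80623.
Standard error under H₀: √(0.8208×0.1792/1285) = 0.01070.
z = (0.80623 − 0.8208)/0.01070 = -0.01457/0.01070 = -1.362.
p-value = P(Z < -1.362) ≈ 0.0866; since p > α = 0.05, fail to reject H₀.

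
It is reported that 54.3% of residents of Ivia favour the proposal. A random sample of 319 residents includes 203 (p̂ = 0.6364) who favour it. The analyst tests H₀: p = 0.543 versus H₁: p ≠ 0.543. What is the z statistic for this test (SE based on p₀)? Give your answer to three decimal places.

p̂ = 203/319 ≈ 0.63636.
SE = √(p₀(1−p₀)/n) = √(0.24815/319) = 0.02789.
z = (0.63636 − 0.543)/0.02789 = 0.09336/0.02789 = 3.347.

z = 3.347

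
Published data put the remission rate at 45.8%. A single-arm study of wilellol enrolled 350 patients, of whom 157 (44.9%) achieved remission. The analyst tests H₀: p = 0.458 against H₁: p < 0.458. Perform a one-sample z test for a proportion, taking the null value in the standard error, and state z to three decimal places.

p̂ = 157/350 = 0.44857.
Standard error under H₀: √(0.458×0.542/350) = 0.02663.
z = (0.44857 − 0.458)/0.02663 = -0.00943/0.02663 = -0.354.
p-value = P(Z < -0.354) ≈ 0.3617.

z = -0.354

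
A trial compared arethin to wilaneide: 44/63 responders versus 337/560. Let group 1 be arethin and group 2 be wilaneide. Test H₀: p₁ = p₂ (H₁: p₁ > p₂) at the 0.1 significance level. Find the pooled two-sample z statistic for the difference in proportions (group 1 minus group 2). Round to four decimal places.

z = 1.4919

p̂₁ = 44/63 ≈ 0.698413, p̂₂ = 337/560 ≈ 0.601786.
Pooled p̂ = (44+337)/(63+560) = 381/623 = 0.611557.
SE = √(0.237555 × 0.0176587) = 0.064768.
z = (0.698413 − 0.601786)/0.064768 = 0.096627/0.064768 = 1.4919.
p-value = P(Z > 1.492) ≈ 0.0679, so at α = 0.1 we reject H₀.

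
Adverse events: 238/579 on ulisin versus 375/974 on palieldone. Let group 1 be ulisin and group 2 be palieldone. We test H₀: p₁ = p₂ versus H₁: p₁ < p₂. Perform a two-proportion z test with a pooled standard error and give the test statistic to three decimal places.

z = 1.015

p̂₁ = 238/579 ≈ 0.41105, p̂₂ = 375/974 ≈ 0.38501.
Pooled p̂ = (238+375)/(579+974) = 613/1553 = 0.39472.
SE = √(0.238916 × 0.00275381) = 0.02565.
z = (0.41105 − 0.38501)/0.02565 = 0.02604/0.02565 = 1.015.
p-value = P(Z < 1.015) ≈ 0.8450.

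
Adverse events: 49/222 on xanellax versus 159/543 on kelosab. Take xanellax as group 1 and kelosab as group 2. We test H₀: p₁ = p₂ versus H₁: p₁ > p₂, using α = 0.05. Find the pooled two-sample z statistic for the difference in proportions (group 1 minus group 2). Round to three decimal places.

z = -2.034

p̂₁ = 49/222 = 0.22072, p̂₂ = 159/543 = 0.29282.
Pooled p̂ = (49+159)/(222+543) = 208/765 = 0.27190.
SE = √(p̂(1−p̂)(1/n₁+1/n₂)) = √(0.27190·0.72810·0.00634613) = √(0.00125633) = 0.03544.
z = (0.22072 − 0.29282)/0.03544 = -0.07210/0.03544 = -2.034.
p-value = P(Z > -2.034) ≈ 0.9790; since p > α = 0.05, fail to reject H₀.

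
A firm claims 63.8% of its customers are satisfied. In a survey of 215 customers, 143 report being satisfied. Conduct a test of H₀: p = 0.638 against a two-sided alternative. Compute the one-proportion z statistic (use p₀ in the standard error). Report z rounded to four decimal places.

z = 0.8273

p̂ = 143/215 = 0.665116.
SE = √(p₀(1−p₀)/n) = √(0.23096/215) = 0.032775.
z = (0.665116 − 0.638)/0.032775 = 0.027116/0.032775 = 0.8273.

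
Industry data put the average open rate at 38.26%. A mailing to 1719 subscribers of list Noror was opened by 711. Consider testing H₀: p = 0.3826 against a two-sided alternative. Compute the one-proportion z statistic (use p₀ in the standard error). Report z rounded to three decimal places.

z = 2.646

p̂ = 711/1719 ≈ 0.41361.
SE = √(p₀(1−p₀)/n) = √(0.23622/1719) = 0.01172.
z = (0.41361 − 0.3826)/0.01172 = 0.03101/0.01172 = 2.646.
p-value = 2·P(Z > 2.646) ≈ 0.0082.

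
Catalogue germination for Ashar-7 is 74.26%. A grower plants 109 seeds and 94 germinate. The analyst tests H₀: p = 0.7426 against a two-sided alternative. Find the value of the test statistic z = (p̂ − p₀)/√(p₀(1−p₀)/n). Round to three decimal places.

p̂ = 94/109 ≈ 0.86239.
SE = √(p₀(1−p₀)/n) = √(0.19115/109) = 0.04188.
z = (0.86239 − 0.7426)/0.04188 = 0.11979/0.04188 = 2.860.

z = 2.860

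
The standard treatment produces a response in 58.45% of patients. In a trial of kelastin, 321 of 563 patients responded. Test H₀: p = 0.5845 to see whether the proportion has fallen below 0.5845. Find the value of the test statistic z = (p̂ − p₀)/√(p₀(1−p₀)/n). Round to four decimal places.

z = -0.6904

p̂ = 321/563 = 0.5701599.
Under H₀, SE = √(0.5845·0.4155/563) = √(0.000431367) = 0.0207694.
z = (0.5701599 − 0.5845)/0.0207694 = -0.0143401/0.0207694 = -0.6904.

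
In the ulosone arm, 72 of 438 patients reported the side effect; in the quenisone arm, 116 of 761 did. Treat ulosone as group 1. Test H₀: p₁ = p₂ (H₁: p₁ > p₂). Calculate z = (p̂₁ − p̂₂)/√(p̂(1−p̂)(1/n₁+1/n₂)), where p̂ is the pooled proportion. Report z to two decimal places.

p̂₁ = 72/438 = 0.1644, p̂₂ = 116/761 = 0.1524.
Pooled p̂ = (72+116)/(438+761) = 188/1199 = 0.1568.
SE = √(0.132212 × 0.00359717) = 0.0218.
z = (0.1644 − 0.1524)/0.0218 = 0.0120/0.0218 = 0.55.
p-value = P(Z > 0.548) ≈ 0.2918.

z = 0.55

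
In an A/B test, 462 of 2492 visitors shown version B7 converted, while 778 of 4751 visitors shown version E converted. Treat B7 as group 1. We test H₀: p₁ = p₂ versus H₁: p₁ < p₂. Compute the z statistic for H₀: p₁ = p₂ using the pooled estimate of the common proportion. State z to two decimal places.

z = 2.32

p̂₁ = 462/2492 = 0.1854, p̂₂ = 778/4751 = 0.1638.
Pooled p̂ = (462+778)/(2492+4751) = 1240/7243 = 0.1712.
SE = √(0.14189 × 0.000611766) = 0.0093.
z = (0.1854 − 0.1638)/0.0093 = 0.0216/0.0093 = 2.32.
p-value = P(Z < 2.322) ≈ 0.9899.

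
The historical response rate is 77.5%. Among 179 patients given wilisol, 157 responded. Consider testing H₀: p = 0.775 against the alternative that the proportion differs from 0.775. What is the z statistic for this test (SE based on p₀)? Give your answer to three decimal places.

z = 3.271

p̂ = 157/179 ≈ 0.87709.
Standard error under H₀: √(0.775×0.225/179) = 0.03121.
z = (0.87709 − 0.775)/0.03121 = 0.10209/0.03121 = 3.271.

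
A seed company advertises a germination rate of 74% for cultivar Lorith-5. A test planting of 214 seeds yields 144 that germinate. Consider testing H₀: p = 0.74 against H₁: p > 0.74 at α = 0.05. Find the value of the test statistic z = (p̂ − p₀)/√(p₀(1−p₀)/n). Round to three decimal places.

p̂ = 144/214 = 0.67290.
Standard error under H₀: √(0.74×0.26/214) = 0.02998.
z = (0.67290 − 0.74)/0.02998 = -0.06710/0.02998 = -2.238.
p-value = P(Z > -2.238) ≈ 0.9874. With α = 0.05, fail to reject H₀.

z = -2.238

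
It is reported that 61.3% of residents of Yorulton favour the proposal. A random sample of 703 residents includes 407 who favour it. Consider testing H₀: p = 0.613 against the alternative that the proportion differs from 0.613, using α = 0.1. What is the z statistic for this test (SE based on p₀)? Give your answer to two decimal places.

p̂ = 407/703 ≈ 0.5789.
Under H₀, SE = √(0.613·0.387/703) = √(0.000337455) = 0.0184.
z = (0.5789 − 0.613)/0.0184 = -0.0341/0.0184 = -1.85.
p-value = 2·P(Z > 1.854) ≈ 0.0638, so at α = 0.1 we reject H₀.

z = -1.85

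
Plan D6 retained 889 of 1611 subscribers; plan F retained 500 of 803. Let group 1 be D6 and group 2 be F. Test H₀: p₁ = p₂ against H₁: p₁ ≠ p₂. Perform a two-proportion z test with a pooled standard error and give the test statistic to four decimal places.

p̂₁ = 889/1611 = 0.551831, p̂₂ = 500/803 = 0.622665.
Pooled p̂ = (889+500)/(1611+803) = 1389/2414 = 0.575394.
SE = √(p̂(1−p̂)(1/n₁+1/n₂)) = √(0.575394·0.424606·0.00186606) = √(0.000455909) = 0.021352.
z = (0.551831 − 0.622665)/0.021352 = -0.070834/0.021352 = -3.3174.
p-value = 2·P(Z > 3.317) ≈ 0.0009.

z = -3.3174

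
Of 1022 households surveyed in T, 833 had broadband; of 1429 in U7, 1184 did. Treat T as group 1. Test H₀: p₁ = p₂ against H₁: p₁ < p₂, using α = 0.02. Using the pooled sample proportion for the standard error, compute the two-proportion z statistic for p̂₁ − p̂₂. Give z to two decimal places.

p̂₁ = 833/1022 = 0.81507, p̂₂ = 1184/1429 = 0.82855.
Pooled p̂ = (833+1184)/(1022+1429) = 2017/2451 = 0.82293.
SE = √(0.145717 × 0.00167826) = 0.01564.
z = (0.81507 − 0.82855)/0.01564 = -0.01348/0.01564 = -0.86.
p-value = P(Z < -0.862) ≈ 0.1943. With α = 0.02, fail to reject H₀.

z = -0.86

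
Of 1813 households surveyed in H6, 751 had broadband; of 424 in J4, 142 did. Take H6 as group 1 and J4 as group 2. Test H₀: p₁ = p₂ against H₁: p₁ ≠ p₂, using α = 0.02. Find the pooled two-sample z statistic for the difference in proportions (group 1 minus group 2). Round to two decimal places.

p̂₁ = 751/1813 ≈ 0.4142, p̂₂ = 142/424 ≈ 0.3349.
Pooled p̂ = (751+142)/(1813+424) = 893/2237 = 0.3992.
SE = √(p̂(1−p̂)(1/n₁+1/n₂)) = √(0.3992·0.6008·0.00291006) = √(0.000697945) = 0.0264.
z = (0.4142 − 0.3349)/0.0264 = 0.0793/0.0264 = 3.00.
Two-sided p-value ≈ 2·Φ(−3.003) = 0.0027; since p < α = 0.02, reject H₀.

z = 3.00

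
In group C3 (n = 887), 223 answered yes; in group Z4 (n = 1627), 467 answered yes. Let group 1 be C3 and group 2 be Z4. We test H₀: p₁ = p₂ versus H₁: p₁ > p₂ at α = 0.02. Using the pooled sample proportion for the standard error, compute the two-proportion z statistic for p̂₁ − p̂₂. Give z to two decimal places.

p̂₁ = 223/887 ≈ 0.2514, p̂₂ = 467/1627 ≈ 0.2870.
Pooled p̂ = (223+467)/(887+1627) = 690/2514 = 0.2745.
SE = √(0.199133 × 0.00174202) = 0.0186.
z = (0.2514 − 0.2870)/0.0186 = -0.0356/0.0186 = -1.91.
p-value = P(Z > -1.913) ≈ 0.9721. With α = 0.02, fail to reject H₀.

z = -1.91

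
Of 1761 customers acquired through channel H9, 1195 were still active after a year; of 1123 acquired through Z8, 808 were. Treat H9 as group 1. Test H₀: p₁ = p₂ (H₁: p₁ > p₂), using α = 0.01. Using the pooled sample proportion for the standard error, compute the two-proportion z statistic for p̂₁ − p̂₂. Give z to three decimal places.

p̂₁ = 1195/1761 ≈ 0.67859, p̂₂ = 808/1123 ≈ 0.71950.
Pooled p̂ = (1195+808)/(1761+1123) = 2003/2884 = 0.69452.
SE = √(0.212161 × 0.00145833) = 0.01759.
z = (0.67859 − 0.71950)/0.01759 = -0.04091/0.01759 = -2.326.
p-value = P(Z > -2.326) ≈ 0.9900, so at α = 0.01 we fail to reject H₀.

z = -2.326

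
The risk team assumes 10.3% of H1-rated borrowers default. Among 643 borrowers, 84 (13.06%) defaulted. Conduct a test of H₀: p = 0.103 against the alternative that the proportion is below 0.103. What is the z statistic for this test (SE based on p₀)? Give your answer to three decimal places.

z = 2.306

p̂ = 84/643 ≈ 0.130638.
SE = √(p₀(1−p₀)/n) = √(0.092391/643) = 0.011987.
z = (0.130638 − 0.103)/0.011987 = 0.027638/0.011987 = 2.306.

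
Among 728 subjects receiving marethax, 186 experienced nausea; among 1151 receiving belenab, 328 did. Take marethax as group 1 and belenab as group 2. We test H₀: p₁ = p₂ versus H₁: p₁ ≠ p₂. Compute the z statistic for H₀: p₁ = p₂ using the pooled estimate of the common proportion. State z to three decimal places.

z = -1.396

p̂₁ = 186/728 ≈ 0.25549, p̂₂ = 328/1151 ≈ 0.28497.
Pooled p̂ = (186+328)/(728+1151) = 514/1879 = 0.27355.
SE = √(0.19872 × 0.00224244) = 0.02111.
z = (0.25549 − 0.28497)/0.02111 = -0.02948/0.02111 = -1.396.
p-value = 2·P(Z > 1.396) ≈ 0.1626.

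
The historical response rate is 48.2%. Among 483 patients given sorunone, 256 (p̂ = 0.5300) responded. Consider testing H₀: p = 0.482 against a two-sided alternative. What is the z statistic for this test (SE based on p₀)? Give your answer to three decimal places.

z = 2.112

p̂ = 256/483 = 0.53002.
Under H₀, SE = √(0.482·0.518/483) = √(0.000516928) = 0.02274.
z = (0.53002 − 0.482)/0.02274 = 0.04802/0.02274 = 2.112.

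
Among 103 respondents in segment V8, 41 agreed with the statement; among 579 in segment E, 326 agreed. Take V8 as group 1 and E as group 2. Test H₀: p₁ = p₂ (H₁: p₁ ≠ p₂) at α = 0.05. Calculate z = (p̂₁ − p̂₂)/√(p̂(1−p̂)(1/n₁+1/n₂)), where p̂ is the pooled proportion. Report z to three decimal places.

p̂₁ = 41/103 ≈ 0.39806, p̂₂ = 326/579 ≈ 0.56304.
Pooled p̂ = (41+326)/(103+579) = 367/682 = 0.53812.
SE = √(p̂(1−p̂)(1/n₁+1/n₂)) = √(0.53812·0.46188·0.0114359) = √(0.00284234) = 0.05331.
z = (0.39806 − 0.56304)/0.05331 = -0.16498/0.05331 = -3.095.
Two-sided p-value ≈ 2·Φ(−3.095) = 0.0020, so at α = 0.05 we reject H₀.

z = -3.095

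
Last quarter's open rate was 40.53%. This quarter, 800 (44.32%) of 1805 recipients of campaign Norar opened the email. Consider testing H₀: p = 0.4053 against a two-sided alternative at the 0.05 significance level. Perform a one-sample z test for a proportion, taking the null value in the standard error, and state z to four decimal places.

z = 3.2809

p̂ = 800/1805 ≈ 0.4432133.
SE = √(p₀(1−p₀)/n) = √(0.24103/1805) = 0.0115558.
z = (0.4432133 − 0.4053)/0.0115558 = 0.0379133/0.0115558 = 3.2809.
Two-sided p-value ≈ 2·Φ(−3.281) = 0.0010. With α = 0.05, reject H₀.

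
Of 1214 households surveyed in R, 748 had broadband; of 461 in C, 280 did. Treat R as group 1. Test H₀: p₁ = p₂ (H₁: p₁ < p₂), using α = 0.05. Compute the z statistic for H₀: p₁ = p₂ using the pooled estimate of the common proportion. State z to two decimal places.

p̂₁ = 748/1214 = 0.6161, p̂₂ = 280/461 = 0.6074.
Pooled p̂ = (748+280)/(1214+461) = 1028/1675 = 0.6137.
SE = √(0.237065 × 0.00299292) = 0.0266.
z = (0.6161 − 0.6074)/0.0266 = 0.0087/0.0266 = 0.33.
p-value = P(Z < 0.329) ≈ 0.6290; since p > α = 0.05, fail to reject H₀.

z = 0.33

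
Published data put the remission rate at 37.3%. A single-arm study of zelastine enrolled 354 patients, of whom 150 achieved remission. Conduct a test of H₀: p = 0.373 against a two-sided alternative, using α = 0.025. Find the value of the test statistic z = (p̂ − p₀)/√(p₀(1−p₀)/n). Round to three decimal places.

p̂ = 150/354 ≈ 0.42373.
SE = √(p₀(1−p₀)/n) = √(0.23387/354) = 0.02570.
z = (0.42373 − 0.373)/0.02570 = 0.05073/0.02570 = 1.974.
p-value = 2·P(Z > 1.974) ≈ 0.0484; since p > α = 0.025, fail to reject H₀.

z = 1.974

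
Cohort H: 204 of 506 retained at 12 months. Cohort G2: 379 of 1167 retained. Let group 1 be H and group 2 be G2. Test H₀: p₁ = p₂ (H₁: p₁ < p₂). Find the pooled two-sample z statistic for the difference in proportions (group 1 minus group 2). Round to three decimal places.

p̂₁ = 204/506 ≈ 0.40316, p̂₂ = 379/1167 ≈ 0.32476.
Pooled p̂ = (204+379)/(506+1167) = 583/1673 = 0.34848.
SE = √(0.22704 × 0.00283318) = 0.02536.
z = (0.40316 − 0.32476)/0.02536 = 0.07840/0.02536 = 3.091.

z = 3.091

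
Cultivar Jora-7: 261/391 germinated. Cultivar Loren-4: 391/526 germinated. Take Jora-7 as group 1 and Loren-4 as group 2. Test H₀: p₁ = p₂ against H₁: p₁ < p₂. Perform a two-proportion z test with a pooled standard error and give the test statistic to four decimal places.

z = -2.5052

p̂₁ = 261/391 ≈ 0.667519, p̂₂ = 391/526 ≈ 0.743346.
Pooled p̂ = (261+391)/(391+526) = 652/917 = 0.711014.
SE = √(p̂(1−p̂)(1/n₁+1/n₂)) = √(0.711014·0.288986·0.00445869) = √(0.00091614) = 0.030268.
z = (0.667519 − 0.743346)/0.030268 = -0.075827/0.030268 = -2.5052.
p-value = P(Z < -2.505) ≈ 0.0061.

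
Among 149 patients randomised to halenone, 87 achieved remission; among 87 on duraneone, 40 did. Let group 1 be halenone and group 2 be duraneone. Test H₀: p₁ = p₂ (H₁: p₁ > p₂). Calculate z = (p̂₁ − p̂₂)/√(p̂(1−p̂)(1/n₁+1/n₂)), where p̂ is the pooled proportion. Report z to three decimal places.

p̂₁ = 87/149 ≈ 0.58389, p̂₂ = 40/87 ≈ 0.45977.
Pooled p̂ = (87+40)/(149+87) = 127/236 = 0.53814.
SE = √(0.248546 × 0.0182057) = 0.06727.
z = (0.58389 − 0.45977)/0.06727 = 0.12412/0.06727 = 1.845.
p-value = P(Z > 1.845) ≈ 0.0325.

z = 1.845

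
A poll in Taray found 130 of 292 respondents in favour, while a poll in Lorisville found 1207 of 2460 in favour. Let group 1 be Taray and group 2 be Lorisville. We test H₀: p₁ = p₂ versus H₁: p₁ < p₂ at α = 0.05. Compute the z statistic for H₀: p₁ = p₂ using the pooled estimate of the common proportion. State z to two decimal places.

p̂₁ = 130/292 ≈ 0.4452, p̂₂ = 1207/2460 ≈ 0.4907.
Pooled p̂ = (130+1207)/(292+2460) = 1337/2752 = 0.4858.
SE = √(p̂(1−p̂)(1/n₁+1/n₂)) = √(0.4858·0.5142·0.00383116) = √(0.000957021) = 0.0309.
z = (0.4452 − 0.4907)/0.0309 = -0.0455/0.0309 = -1.47.
p-value = P(Z < -1.469) ≈ 0.0709. With α = 0.05, fail to reject H₀.

z = -1.47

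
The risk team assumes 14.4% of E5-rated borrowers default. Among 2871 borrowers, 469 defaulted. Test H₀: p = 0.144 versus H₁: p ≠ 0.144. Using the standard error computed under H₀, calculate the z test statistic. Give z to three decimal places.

z = 2.954

p̂ = 469/2871 = 0.1633577.
SE = √(p₀(1−p₀)/n) = √(0.12326/2871) = 0.0065524.
z = (0.1633577 − 0.144)/0.0065524 = 0.0193577/0.0065524 = 2.954.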